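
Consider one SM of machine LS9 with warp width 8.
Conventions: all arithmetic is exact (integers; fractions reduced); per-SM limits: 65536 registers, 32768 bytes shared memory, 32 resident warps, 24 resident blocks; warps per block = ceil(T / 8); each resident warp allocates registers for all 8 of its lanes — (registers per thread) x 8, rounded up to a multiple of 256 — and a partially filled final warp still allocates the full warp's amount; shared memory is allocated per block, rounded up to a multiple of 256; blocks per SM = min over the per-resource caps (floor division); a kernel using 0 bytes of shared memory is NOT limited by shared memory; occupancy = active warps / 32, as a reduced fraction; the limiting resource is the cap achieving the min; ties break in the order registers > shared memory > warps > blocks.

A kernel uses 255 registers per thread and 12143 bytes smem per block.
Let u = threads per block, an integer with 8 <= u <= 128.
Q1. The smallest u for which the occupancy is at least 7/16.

Answer: u = 49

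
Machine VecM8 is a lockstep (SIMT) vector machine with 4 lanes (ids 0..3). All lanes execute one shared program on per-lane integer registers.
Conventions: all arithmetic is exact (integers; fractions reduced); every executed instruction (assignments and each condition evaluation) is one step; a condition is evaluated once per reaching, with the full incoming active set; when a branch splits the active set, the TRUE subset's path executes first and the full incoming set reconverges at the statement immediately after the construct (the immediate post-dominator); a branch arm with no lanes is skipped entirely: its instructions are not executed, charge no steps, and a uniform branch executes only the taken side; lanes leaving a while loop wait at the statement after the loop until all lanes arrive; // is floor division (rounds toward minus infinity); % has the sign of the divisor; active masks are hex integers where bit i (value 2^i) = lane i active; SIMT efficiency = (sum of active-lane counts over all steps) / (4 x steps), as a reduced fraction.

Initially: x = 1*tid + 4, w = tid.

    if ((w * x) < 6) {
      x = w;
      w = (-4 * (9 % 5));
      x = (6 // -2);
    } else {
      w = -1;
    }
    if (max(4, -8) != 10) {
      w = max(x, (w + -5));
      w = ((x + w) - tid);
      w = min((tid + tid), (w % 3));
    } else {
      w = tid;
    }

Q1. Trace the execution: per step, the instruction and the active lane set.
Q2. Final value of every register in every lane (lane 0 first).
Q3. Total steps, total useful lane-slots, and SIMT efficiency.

step 0: eval ((w * x) < 6)           0xf
step 1: x <- w                       0x3
step 2: w <- (-4 * (9 % 5))          0x3
step 3: x <- (6 // -2)               0x3
step 4: w <- -1                      0xc
step 5: eval (max(4, -8) != 10)      0xf
step 6: w <- max(x, (w + -5))        0xf
step 7: w <- ((x + w) - tid)         0xf
step 8: w <- min((tid + tid), (w % 3)) 0xf

Answer: 9 steps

x: -3,-3,6,7
w: 0,2,1,2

steps = 9; useful = 28; efficiency = 28/36 = 7/9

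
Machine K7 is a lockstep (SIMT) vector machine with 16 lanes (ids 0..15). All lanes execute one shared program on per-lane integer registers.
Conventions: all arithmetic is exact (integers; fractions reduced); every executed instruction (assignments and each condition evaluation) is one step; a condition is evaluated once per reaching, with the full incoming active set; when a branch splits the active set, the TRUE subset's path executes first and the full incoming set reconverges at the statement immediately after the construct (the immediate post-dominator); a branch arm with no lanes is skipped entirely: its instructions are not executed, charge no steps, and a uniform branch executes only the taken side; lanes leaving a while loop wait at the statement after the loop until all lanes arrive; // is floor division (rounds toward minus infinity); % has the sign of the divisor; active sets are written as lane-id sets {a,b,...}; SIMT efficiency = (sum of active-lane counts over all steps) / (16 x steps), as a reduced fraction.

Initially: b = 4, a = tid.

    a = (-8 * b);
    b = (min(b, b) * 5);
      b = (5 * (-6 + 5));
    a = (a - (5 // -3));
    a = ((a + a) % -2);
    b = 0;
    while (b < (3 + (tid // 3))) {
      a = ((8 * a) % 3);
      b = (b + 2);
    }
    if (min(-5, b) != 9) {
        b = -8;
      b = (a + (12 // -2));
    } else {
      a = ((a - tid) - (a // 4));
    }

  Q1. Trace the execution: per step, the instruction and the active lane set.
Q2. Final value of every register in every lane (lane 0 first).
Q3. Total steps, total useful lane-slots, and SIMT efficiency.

step 0: a <- (-8 * b)                {0,1,2,3,4,5,6,7,8,9,10,11,12,13,14,15}
step 1: b <- (min(b, b) * 5)         {0,1,2,3,4,5,6,7,8,9,10,11,12,13,14,15}
step 2: b <- (5 * (-6 + 5))          {0,1,2,3,4,5,6,7,8,9,10,11,12,13,14,15}
step 3: a <- (a - (5 // -3))         {0,1,2,3,4,5,6,7,8,9,10,11,12,13,14,15}
step 4: a <- ((a + a) % -2)          {0,1,2,3,4,5,6,7,8,9,10,11,12,13,14,15}
step 5: b <- 0                       {0,1,2,3,4,5,6,7,8,9,10,11,12,13,14,15}
step 6: eval (b < (3 + (tid // 3)))  {0,1,2,3,4,5,6,7,8,9,10,11,12,13,14,15}
step 7: a <- ((8 * a) % 3)           {0,1,2,3,4,5,6,7,8,9,10,11,12,13,14,15}
step 8: b <- (b + 2)                 {0,1,2,3,4,5,6,7,8,9,10,11,12,13,14,15}
step 9: eval (b < (3 + (tid // 3)))  {0,1,2,3,4,5,6,7,8,9,10,11,12,13,14,15}
step 10: a <- ((8 * a) % 3)           {0,1,2,3,4,5,6,7,8,9,10,11,12,13,14,15}
step 11: b <- (b + 2)                 {0,1,2,3,4,5,6,7,8,9,10,11,12,13,14,15}
step 12: eval (b < (3 + (tid // 3)))  {0,1,2,3,4,5,6,7,8,9,10,11,12,13,14,15}
step 13: a <- ((8 * a) % 3)           {6,7,8,9,10,11,12,13,14,15}
step 14: b <- (b + 2)                 {6,7,8,9,10,11,12,13,14,15}
step 15: eval (b < (3 + (tid // 3)))  {6,7,8,9,10,11,12,13,14,15}
step 16: a <- ((8 * a) % 3)           {12,13,14,15}
step 17: b <- (b + 2)                 {12,13,14,15}
step 18: eval (b < (3 + (tid // 3)))  {12,13,14,15}
step 19: eval (min(-5, b) != 9)       {0,1,2,3,4,5,6,7,8,9,10,11,12,13,14,15}
step 20: b <- -8                      {0,1,2,3,4,5,6,7,8,9,10,11,12,13,14,15}
step 21: b <- (a + (12 // -2))        {0,1,2,3,4,5,6,7,8,9,10,11,12,13,14,15}

Answer: 22 steps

b: -6,-6,-6,-6,-6,-6,-6,-6,-6,-6,-6,-6,-6,-6,-6,-6
a: 0,0,0,0,0,0,0,0,0,0,0,0,0,0,0,0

steps = 22; useful = 298; efficiency = 298/352 = 149/176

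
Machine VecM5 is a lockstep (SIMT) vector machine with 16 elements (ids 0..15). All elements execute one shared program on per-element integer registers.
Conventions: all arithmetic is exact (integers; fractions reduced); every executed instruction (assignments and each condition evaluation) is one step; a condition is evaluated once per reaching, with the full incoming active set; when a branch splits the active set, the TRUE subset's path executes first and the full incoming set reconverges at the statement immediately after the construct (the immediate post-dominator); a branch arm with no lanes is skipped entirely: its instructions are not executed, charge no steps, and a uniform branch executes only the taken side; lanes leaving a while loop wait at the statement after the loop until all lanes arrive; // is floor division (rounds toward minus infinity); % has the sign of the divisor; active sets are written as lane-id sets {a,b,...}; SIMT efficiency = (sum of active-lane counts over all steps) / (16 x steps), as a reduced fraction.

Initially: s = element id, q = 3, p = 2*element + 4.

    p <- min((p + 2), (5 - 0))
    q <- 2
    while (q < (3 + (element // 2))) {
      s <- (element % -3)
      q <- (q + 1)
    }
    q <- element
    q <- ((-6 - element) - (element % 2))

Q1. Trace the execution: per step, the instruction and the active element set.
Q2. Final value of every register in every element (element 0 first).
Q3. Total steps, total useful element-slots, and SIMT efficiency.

step 0: p <- min((p + 2), (5 - 0))   {0,1,2,3,4,5,6,7,8,9,10,11,12,13,14,15}
step 1: q <- 2                       {0,1,2,3,4,5,6,7,8,9,10,11,12,13,14,15}
step 2: eval (q < (3 + (element // 2))) {0,1,2,3,4,5,6,7,8,9,10,11,12,13,14,15}
step 3: s <- (element % -3)          {0,1,2,3,4,5,6,7,8,9,10,11,12,13,14,15}
step 4: q <- (q + 1)                 {0,1,2,3,4,5,6,7,8,9,10,11,12,13,14,15}
step 5: eval (q < (3 + (element // 2))) {0,1,2,3,4,5,6,7,8,9,10,11,12,13,14,15}
step 6: s <- (element % -3)          {2,3,4,5,6,7,8,9,10,11,12,13,14,15}
step 7: q <- (q + 1)                 {2,3,4,5,6,7,8,9,10,11,12,13,14,15}
step 8: eval (q < (3 + (element // 2))) {2,3,4,5,6,7,8,9,10,11,12,13,14,15}
step 9: s <- (element % -3)          {4,5,6,7,8,9,10,11,12,13,14,15}
step 10: q <- (q + 1)                 {4,5,6,7,8,9,10,11,12,13,14,15}
step 11: eval (q < (3 + (element // 2))) {4,5,6,7,8,9,10,11,12,13,14,15}
step 12: s <- (element % -3)          {6,7,8,9,10,11,12,13,14,15}
step 13: q <- (q + 1)                 {6,7,8,9,10,11,12,13,14,15}
step 14: eval (q < (3 + (element // 2))) {6,7,8,9,10,11,12,13,14,15}
step 15: s <- (element % -3)          {8,9,10,11,12,13,14,15}
step 16: q <- (q + 1)                 {8,9,10,11,12,13,14,15}
step 17: eval (q < (3 + (element // 2))) {8,9,10,11,12,13,14,15}
step 18: s <- (element % -3)          {10,11,12,13,14,15}
step 19: q <- (q + 1)                 {10,11,12,13,14,15}
step 20: eval (q < (3 + (element // 2))) {10,11,12,13,14,15}
step 21: s <- (element % -3)          {12,13,14,15}
step 22: q <- (q + 1)                 {12,13,14,15}
step 23: eval (q < (3 + (element // 2))) {12,13,14,15}
step 24: s <- (element % -3)          {14,15}
step 25: q <- (q + 1)                 {14,15}
step 26: eval (q < (3 + (element // 2))) {14,15}
step 27: q <- element                 {0,1,2,3,4,5,6,7,8,9,10,11,12,13,14,15}
step 28: q <- ((-6 - element) - (element % 2)) {0,1,2,3,4,5,6,7,8,9,10,11,12,13,14,15}

Answer: 29 steps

s: 0,-2,-1,0,-2,-1,0,-2,-1,0,-2,-1,0,-2,-1,0
q: -6,-8,-8,-10,-10,-12,-12,-14,-14,-16,-16,-18,-18,-20,-20,-22
p: 5,5,5,5,5,5,5,5,5,5,5,5,5,5,5,5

steps = 29; useful = 296; efficiency = 296/464 = 37/58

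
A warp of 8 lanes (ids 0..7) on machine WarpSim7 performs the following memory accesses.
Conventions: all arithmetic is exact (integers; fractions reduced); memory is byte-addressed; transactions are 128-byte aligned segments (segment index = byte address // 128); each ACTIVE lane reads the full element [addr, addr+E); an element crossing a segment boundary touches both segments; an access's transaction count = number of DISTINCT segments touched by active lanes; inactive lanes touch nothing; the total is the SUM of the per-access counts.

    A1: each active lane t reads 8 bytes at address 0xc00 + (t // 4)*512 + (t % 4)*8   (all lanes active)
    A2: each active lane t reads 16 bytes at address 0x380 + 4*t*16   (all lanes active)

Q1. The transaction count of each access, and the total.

A1: 2 transactions
A2: 4 transactions

Answer: 2,4; total 6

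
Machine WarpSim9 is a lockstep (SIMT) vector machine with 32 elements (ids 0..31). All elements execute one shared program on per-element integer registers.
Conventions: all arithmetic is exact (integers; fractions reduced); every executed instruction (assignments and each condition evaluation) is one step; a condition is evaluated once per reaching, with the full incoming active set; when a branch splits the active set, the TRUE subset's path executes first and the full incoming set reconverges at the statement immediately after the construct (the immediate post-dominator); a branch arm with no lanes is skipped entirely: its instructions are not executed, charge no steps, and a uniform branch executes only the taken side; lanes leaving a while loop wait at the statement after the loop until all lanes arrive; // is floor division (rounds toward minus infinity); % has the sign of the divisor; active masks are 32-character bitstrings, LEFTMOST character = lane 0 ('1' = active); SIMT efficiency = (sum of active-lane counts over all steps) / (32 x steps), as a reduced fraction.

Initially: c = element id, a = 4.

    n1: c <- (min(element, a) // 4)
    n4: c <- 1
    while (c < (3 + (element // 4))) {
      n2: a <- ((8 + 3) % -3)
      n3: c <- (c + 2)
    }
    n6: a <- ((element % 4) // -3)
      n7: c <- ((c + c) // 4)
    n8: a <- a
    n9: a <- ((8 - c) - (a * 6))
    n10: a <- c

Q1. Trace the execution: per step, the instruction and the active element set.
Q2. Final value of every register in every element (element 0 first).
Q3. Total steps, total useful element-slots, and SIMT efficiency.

step 0: c <- (min(element, a) // 4)  11111111111111111111111111111111
step 1: c <- 1                       11111111111111111111111111111111
step 2: eval (c < (3 + (element // 4))) 11111111111111111111111111111111
step 3: a <- ((8 + 3) % -3)          11111111111111111111111111111111
step 4: c <- (c + 2)                 11111111111111111111111111111111
step 5: eval (c < (3 + (element // 4))) 11111111111111111111111111111111
step 6: a <- ((8 + 3) % -3)          00001111111111111111111111111111
step 7: c <- (c + 2)                 00001111111111111111111111111111
step 8: eval (c < (3 + (element // 4))) 00001111111111111111111111111111
step 9: a <- ((8 + 3) % -3)          00000000000011111111111111111111
step 10: c <- (c + 2)                 00000000000011111111111111111111
step 11: eval (c < (3 + (element // 4))) 00000000000011111111111111111111
step 12: a <- ((8 + 3) % -3)          00000000000000000000111111111111
step 13: c <- (c + 2)                 00000000000000000000111111111111
step 14: eval (c < (3 + (element // 4))) 00000000000000000000111111111111
step 15: a <- ((8 + 3) % -3)          00000000000000000000000000001111
step 16: c <- (c + 2)                 00000000000000000000000000001111
step 17: eval (c < (3 + (element // 4))) 00000000000000000000000000001111
step 18: a <- ((element % 4) // -3)   11111111111111111111111111111111
step 19: c <- ((c + c) // 4)          11111111111111111111111111111111
step 20: a <- a                       11111111111111111111111111111111
step 21: a <- ((8 - c) - (a * 6))     11111111111111111111111111111111
step 22: a <- c                       11111111111111111111111111111111

Answer: 23 steps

c: 1,1,1,1,2,2,2,2,2,2,2,2,3,3,3,3,3,3,3,3,4,4,4,4,4,4,4,4,5,5,5,5
a: 1,1,1,1,2,2,2,2,2,2,2,2,3,3,3,3,3,3,3,3,4,4,4,4,4,4,4,4,5,5,5,5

steps = 23; useful = 544; efficiency = 544/736 = 17/23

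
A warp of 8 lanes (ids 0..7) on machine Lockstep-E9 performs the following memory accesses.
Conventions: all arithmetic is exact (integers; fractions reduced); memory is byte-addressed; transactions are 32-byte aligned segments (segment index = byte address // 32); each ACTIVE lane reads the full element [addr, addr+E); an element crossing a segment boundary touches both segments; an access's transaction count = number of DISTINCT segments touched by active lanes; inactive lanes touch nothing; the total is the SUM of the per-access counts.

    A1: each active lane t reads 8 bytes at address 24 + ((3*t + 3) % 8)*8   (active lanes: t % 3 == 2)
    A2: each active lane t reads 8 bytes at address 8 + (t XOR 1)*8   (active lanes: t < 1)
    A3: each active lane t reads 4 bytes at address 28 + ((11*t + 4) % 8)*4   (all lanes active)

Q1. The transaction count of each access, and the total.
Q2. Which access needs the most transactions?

A1: 1 transaction
A2: 1 transaction
A3: 2 transactions

Answer: 1,1,2; total 4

Answer: A3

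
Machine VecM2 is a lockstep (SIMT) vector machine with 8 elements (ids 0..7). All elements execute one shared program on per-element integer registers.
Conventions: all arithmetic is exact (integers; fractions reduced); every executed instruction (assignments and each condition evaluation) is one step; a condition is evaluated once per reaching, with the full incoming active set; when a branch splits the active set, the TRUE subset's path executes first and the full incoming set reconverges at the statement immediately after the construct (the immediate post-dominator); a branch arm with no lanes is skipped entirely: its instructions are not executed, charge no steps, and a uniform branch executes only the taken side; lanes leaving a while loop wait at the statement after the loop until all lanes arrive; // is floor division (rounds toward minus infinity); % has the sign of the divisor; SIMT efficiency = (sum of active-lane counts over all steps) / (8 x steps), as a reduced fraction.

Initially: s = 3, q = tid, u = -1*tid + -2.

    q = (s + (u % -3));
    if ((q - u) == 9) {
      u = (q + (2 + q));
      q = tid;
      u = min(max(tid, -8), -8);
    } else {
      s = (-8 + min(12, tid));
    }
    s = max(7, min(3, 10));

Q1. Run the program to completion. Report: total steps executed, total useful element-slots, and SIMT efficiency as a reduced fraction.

Answer: 7 steps, 38 useful, 19/28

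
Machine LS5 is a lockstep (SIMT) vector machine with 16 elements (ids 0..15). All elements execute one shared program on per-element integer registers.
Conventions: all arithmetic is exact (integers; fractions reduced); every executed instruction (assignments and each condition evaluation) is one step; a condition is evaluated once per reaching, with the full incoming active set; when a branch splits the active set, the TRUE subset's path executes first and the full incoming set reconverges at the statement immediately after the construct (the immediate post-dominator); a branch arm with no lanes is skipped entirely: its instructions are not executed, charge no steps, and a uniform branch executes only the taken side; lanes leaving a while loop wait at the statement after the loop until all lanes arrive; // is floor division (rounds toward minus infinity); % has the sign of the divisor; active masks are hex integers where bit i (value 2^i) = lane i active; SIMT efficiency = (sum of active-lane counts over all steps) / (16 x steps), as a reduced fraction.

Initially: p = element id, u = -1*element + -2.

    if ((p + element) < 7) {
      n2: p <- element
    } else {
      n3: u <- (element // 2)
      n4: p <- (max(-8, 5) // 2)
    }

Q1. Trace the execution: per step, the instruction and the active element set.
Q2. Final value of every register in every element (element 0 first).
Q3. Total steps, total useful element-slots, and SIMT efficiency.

step 0: eval ((p + element) < 7)     0xffff
step 1: p <- element                 0x000f
step 2: u <- (element // 2)          0xfff0
step 3: p <- (max(-8, 5) // 2)       0xfff0

Answer: 4 steps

p: 0,1,2,3,2,2,2,2,2,2,2,2,2,2,2,2
u: -2,-3,-4,-5,2,2,3,3,4,4,5,5,6,6,7,7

steps = 4; useful = 44; efficiency = 44/64 = 11/16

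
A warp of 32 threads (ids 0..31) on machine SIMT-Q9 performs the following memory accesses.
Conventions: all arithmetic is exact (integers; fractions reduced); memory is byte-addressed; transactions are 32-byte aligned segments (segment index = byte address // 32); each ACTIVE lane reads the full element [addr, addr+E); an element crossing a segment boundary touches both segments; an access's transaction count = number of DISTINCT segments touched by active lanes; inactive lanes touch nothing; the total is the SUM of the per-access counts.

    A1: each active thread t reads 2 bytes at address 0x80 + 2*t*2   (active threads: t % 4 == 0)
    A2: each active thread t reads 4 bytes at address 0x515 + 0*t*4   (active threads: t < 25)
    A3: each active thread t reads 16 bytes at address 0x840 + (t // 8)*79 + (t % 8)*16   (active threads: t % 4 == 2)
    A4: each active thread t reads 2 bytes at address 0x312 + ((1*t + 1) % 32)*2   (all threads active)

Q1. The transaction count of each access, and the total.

A1: 4 transactions
A2: 1 transaction
A3: 7 transactions
A4: 3 transactions

Answer: 4,1,7,3; total 15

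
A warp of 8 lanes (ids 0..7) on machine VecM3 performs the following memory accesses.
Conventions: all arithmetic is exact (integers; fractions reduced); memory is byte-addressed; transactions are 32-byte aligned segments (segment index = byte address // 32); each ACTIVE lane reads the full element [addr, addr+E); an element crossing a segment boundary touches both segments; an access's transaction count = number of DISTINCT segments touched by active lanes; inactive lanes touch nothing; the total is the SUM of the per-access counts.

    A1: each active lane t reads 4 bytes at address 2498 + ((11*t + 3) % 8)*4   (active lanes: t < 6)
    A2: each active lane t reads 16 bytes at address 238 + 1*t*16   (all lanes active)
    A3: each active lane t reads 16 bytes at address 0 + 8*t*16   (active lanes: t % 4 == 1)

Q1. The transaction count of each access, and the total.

A1: 2 transactions
A2: 5 transactions
A3: 2 transactions

Answer: 2,5,2; total 9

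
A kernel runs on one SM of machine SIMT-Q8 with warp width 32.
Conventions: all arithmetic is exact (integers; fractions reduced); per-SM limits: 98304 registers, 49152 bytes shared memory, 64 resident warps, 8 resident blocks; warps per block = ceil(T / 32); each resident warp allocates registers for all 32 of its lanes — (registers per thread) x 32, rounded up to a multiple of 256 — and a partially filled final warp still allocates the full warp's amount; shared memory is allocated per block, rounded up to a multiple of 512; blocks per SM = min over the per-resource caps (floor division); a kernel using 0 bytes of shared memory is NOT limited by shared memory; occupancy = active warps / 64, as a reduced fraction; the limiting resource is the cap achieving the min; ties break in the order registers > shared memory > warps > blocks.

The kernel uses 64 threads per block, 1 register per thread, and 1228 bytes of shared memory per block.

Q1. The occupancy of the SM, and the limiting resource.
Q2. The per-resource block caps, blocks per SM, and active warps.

Answer: occupancy 1/4, limited by blocks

registers: 192 blocks
shared memory: 32 blocks
warps: 32 blocks
blocks: 8 blocks

Answer: 8 blocks, 16 active warps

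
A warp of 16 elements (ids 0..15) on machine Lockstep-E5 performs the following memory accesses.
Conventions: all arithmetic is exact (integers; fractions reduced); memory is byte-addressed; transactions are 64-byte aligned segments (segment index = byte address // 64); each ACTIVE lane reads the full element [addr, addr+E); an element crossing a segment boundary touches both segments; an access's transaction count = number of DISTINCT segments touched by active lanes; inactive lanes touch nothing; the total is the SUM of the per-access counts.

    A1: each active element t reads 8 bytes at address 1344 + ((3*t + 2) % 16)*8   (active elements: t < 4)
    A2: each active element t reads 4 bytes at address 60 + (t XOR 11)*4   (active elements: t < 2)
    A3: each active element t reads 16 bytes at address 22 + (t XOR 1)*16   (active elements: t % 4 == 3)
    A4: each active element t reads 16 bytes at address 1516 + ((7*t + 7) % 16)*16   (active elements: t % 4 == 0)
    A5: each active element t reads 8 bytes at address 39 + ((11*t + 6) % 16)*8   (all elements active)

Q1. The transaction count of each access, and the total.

A1: 2 transactions
A2: 1 transaction
A3: 5 transactions
A4: 4 transactions
A5: 3 transactions

Answer: 2,1,5,4,3; total 15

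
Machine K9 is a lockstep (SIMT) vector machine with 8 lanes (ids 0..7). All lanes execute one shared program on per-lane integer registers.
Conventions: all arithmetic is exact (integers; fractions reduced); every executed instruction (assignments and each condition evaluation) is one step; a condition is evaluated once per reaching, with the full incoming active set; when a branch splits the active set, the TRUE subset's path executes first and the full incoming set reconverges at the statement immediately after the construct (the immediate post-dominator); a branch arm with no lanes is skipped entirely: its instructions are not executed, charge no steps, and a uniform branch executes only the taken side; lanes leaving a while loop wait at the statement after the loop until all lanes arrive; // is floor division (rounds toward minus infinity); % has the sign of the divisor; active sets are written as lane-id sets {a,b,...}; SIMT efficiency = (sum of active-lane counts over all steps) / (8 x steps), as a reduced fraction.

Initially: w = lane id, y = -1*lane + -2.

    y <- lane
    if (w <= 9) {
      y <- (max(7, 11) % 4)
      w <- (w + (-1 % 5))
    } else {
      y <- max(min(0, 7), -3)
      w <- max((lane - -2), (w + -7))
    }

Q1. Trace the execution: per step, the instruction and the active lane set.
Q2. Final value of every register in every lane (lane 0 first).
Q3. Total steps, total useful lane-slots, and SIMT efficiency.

step 0: y <- lane                    {0,1,2,3,4,5,6,7}
step 1: eval (w <= 9)                {0,1,2,3,4,5,6,7}
step 2: y <- (max(7, 11) % 4)        {0,1,2,3,4,5,6,7}
step 3: w <- (w + (-1 % 5))          {0,1,2,3,4,5,6,7}

Answer: 4 steps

w: 4,5,6,7,8,9,10,11
y: 3,3,3,3,3,3,3,3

steps = 4; useful = 32; efficiency = 32/32 = 1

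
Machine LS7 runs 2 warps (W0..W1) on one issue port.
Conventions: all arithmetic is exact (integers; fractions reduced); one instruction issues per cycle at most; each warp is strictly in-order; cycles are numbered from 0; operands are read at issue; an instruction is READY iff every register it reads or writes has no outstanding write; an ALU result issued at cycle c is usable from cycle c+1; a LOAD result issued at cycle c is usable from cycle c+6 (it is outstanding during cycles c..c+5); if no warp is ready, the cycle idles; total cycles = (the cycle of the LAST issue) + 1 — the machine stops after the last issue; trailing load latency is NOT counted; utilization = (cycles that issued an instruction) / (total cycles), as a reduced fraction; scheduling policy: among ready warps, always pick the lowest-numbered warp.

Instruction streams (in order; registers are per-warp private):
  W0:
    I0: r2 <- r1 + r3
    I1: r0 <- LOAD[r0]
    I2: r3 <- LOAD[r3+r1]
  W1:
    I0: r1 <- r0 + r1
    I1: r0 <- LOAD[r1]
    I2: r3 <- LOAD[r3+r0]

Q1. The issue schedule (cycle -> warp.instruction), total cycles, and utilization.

cycle 0: W0.I0
cycle 1: W0.I1
cycle 2: W0.I2
cycle 3: W1.I0
cycle 4: W1.I1
cycle 5: idle
cycle 6: idle
cycle 7: idle
cycle 8: idle
cycle 9: idle
cycle 10: W1.I2

Answer: 11 cycles, utilization 6/11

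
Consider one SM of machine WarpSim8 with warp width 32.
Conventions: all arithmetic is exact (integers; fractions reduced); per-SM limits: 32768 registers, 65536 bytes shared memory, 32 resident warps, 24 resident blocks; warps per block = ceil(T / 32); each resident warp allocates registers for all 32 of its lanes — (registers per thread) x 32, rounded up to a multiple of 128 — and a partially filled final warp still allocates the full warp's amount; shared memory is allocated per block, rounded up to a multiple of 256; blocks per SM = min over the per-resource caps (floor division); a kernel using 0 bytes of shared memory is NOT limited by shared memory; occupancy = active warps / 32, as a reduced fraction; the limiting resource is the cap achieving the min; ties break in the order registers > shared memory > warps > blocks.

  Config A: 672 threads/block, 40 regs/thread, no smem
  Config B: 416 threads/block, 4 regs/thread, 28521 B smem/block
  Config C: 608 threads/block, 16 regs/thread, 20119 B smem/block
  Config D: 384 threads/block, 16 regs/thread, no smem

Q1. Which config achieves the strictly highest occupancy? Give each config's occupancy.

occupancies: A 21/32, B 13/16, C 19/32, D 3/4

Answer: B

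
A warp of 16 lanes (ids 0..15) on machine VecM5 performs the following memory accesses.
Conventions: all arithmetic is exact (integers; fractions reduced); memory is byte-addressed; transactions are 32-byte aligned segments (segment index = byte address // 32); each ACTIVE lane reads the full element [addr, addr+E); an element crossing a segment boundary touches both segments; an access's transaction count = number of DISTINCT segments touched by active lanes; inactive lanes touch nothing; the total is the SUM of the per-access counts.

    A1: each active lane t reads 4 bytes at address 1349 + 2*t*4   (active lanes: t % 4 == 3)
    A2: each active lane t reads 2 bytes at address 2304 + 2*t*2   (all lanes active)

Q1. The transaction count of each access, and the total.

A1: 5 transactions
A2: 2 transactions

Answer: 5,2; total 7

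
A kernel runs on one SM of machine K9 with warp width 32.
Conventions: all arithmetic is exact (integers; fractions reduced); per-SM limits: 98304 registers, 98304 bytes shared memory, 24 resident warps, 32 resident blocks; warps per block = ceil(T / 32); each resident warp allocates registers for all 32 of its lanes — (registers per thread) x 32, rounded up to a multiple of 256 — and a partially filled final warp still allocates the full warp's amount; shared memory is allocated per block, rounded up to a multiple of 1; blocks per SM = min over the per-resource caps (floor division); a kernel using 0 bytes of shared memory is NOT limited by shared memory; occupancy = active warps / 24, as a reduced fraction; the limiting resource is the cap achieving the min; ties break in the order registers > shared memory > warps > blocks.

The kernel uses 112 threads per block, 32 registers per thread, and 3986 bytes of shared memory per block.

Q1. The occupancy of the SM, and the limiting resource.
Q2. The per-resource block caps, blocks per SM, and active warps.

Answer: occupancy 1, limited by warps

registers: 24 blocks
shared memory: 24 blocks
warps: 6 blocks
blocks: 32 blocks

Answer: 6 blocks, 24 active warps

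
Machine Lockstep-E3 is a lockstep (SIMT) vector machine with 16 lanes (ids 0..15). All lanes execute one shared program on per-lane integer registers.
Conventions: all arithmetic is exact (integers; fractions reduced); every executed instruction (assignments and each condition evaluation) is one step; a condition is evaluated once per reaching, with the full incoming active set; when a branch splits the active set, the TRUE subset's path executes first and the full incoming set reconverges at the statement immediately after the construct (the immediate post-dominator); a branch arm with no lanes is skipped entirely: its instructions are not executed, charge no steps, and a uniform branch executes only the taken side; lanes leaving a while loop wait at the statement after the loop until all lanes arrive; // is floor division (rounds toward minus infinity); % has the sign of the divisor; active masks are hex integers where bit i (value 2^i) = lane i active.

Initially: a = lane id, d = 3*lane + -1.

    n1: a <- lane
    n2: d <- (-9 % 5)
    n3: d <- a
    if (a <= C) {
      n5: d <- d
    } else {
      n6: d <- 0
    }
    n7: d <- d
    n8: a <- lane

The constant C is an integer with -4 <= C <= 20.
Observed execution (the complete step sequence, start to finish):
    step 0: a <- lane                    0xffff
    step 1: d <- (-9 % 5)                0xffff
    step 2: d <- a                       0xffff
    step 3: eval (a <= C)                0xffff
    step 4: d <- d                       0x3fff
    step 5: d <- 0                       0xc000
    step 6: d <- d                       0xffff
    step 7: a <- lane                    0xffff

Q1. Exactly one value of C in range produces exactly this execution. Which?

Answer: C = 13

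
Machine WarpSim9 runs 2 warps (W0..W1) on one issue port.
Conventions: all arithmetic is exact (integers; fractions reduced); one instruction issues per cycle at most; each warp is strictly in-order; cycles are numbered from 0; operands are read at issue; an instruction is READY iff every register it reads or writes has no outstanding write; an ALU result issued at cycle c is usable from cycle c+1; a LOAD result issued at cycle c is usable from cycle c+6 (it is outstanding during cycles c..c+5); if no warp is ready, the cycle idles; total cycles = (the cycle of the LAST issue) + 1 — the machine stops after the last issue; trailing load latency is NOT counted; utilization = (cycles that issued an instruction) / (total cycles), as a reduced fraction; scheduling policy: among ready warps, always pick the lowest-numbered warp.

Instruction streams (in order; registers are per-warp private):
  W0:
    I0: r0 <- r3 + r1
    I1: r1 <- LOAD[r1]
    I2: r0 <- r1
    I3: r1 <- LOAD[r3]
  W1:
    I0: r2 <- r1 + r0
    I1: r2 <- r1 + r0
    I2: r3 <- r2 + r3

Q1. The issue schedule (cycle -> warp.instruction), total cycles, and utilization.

cycle 0: W0.I0
cycle 1: W0.I1
cycle 2: W1.I0
cycle 3: W1.I1
cycle 4: W1.I2
cycle 5: idle
cycle 6: idle
cycle 7: W0.I2
cycle 8: W0.I3

Answer: 9 cycles, utilization 7/9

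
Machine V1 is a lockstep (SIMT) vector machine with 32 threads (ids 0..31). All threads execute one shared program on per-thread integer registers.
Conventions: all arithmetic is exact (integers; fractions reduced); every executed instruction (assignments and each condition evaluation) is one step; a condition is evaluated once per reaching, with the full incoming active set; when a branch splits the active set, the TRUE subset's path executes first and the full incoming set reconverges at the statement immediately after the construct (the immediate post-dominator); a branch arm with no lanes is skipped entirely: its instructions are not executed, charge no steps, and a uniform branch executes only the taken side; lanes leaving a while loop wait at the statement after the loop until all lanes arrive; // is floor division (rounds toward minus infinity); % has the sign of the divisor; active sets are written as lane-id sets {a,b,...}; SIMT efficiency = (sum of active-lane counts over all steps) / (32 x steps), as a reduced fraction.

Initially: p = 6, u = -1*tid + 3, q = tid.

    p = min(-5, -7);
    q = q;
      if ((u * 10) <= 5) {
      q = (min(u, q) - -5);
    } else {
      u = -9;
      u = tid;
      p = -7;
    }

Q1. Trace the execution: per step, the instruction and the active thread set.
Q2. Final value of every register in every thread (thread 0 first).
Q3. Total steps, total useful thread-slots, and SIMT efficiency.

step 0: p <- min(-5, -7)             {0,1,2,3,4,5,6,7,8,9,10,11,12,13,14,15,16,17,18,19,20,21,22,23,24,25,26,27,28,29,30,31}
step 1: q <- q                       {0,1,2,3,4,5,6,7,8,9,10,11,12,13,14,15,16,17,18,19,20,21,22,23,24,25,26,27,28,29,30,31}
step 2: eval ((u * 10) <= 5)         {0,1,2,3,4,5,6,7,8,9,10,11,12,13,14,15,16,17,18,19,20,21,22,23,24,25,26,27,28,29,30,31}
step 3: q <- (min(u, q) - -5)        {3,4,5,6,7,8,9,10,11,12,13,14,15,16,17,18,19,20,21,22,23,24,25,26,27,28,29,30,31}
step 4: u <- -9                      {0,1,2}
step 5: u <- tid                     {0,1,2}
step 6: p <- -7                      {0,1,2}

Answer: 7 steps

p: -7,-7,-7,-7,-7,-7,-7,-7,-7,-7,-7,-7,-7,-7,-7,-7,-7,-7,-7,-7,-7,-7,-7,-7,-7,-7,-7,-7,-7,-7,-7,-7
u: 0,1,2,0,-1,-2,-3,-4,-5,-6,-7,-8,-9,-10,-11,-12,-13,-14,-15,-16,-17,-18,-19,-20,-21,-22,-23,-24,-25,-26,-27,-28
q: 0,1,2,5,4,3,2,1,0,-1,-2,-3,-4,-5,-6,-7,-8,-9,-10,-11,-12,-13,-14,-15,-16,-17,-18,-19,-20,-21,-22,-23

steps = 7; useful = 134; efficiency = 134/224 = 67/112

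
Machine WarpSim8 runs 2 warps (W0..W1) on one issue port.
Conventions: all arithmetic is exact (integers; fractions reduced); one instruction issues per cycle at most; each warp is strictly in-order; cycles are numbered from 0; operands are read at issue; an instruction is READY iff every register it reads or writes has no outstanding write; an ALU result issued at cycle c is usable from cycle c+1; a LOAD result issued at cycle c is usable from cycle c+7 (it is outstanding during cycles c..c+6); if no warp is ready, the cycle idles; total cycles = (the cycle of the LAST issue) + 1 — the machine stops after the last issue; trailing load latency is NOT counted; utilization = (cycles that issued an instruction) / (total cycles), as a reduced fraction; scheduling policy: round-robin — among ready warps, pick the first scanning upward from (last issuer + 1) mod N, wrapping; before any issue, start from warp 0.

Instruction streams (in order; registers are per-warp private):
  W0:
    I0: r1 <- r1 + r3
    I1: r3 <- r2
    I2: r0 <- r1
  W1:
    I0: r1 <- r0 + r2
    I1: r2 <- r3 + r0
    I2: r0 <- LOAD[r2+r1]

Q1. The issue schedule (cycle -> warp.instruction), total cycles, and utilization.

cycle 0: W0.I0
cycle 1: W1.I0
cycle 2: W0.I1
cycle 3: W1.I1
cycle 4: W0.I2
cycle 5: W1.I2

Answer: 6 cycles, utilization 1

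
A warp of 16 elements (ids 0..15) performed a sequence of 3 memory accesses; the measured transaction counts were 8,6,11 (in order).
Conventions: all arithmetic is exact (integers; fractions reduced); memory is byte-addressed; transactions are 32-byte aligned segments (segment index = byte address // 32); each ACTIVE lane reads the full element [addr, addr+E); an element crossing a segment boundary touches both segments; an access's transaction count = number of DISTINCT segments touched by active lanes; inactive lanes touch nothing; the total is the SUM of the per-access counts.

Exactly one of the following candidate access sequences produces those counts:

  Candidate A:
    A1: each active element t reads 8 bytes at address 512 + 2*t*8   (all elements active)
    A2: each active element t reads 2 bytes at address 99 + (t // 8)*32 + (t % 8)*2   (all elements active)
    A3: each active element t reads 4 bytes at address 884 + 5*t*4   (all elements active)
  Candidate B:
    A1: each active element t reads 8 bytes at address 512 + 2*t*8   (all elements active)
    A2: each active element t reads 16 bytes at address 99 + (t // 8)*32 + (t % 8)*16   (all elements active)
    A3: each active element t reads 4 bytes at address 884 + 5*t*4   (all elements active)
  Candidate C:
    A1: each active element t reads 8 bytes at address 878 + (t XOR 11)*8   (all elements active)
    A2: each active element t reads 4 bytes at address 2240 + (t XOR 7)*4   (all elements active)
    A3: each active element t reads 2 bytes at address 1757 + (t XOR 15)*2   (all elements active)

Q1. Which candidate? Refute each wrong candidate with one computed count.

A: A2 gives 2 transactions, not 6
C: A1 gives 5 transactions, not 8
B: all counts match (8,6,11)

Answer: B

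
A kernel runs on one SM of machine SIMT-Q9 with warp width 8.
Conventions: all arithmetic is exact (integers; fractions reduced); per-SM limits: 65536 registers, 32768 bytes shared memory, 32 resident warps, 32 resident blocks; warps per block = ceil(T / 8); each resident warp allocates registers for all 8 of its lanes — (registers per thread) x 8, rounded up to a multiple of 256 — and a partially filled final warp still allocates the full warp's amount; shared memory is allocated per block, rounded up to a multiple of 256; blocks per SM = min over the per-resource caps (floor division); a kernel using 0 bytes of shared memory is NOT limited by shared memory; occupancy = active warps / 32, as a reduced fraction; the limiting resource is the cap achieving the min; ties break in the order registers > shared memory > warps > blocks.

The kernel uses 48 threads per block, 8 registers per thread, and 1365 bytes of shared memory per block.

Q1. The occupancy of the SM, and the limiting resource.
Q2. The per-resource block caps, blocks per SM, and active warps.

Answer: occupancy 15/16, limited by warps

registers: 42 blocks
shared memory: 21 blocks
warps: 5 blocks
blocks: 32 blocks

Answer: 5 blocks, 30 active warps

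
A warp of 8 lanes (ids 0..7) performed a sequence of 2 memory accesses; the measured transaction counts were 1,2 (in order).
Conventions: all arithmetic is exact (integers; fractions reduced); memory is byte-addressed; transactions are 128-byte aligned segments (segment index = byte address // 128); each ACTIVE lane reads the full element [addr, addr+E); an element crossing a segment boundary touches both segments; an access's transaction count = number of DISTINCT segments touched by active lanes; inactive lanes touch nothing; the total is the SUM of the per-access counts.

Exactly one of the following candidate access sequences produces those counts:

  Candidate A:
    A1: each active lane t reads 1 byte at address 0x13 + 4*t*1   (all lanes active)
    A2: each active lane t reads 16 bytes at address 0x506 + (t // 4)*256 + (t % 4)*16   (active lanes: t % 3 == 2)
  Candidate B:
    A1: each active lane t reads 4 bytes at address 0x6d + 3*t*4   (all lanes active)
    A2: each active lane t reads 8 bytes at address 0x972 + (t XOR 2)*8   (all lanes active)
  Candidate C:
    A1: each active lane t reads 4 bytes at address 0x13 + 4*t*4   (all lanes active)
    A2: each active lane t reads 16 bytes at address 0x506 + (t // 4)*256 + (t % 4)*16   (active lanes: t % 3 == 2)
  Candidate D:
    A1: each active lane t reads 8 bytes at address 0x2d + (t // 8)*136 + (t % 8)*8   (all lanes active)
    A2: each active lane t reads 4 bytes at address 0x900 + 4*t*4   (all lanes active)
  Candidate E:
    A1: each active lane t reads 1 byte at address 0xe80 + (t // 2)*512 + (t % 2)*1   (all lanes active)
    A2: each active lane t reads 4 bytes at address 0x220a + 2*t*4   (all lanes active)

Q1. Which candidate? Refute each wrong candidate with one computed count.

B: A1 gives 2 transactions, not 1
C: A1 gives 2 transactions, not 1
D: A2 gives 1 transaction, not 2
E: A1 gives 4 transactions, not 1
A: all counts match (1,2)

Answer: A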